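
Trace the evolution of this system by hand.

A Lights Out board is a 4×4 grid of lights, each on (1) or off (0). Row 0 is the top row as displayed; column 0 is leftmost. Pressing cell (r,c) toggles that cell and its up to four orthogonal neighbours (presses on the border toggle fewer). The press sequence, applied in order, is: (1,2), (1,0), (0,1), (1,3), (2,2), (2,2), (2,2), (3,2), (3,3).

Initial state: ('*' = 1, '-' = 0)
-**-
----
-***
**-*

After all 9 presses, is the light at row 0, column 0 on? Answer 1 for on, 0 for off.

0

t=0: -**-
----
-***
**-*
t=1: -*--
-***
-*-*
**-*
t=2: **--
*-**
**-*
**-*
t=3: --*-
****
**-*
**-*
t=4: --**
**--
**--
**-*
t=5: --**
***-
*-**
****
t=6: --**
**--
**--
**-*
t=7: --**
***-
*-**
****
t=8: --**
***-
*--*
*---
t=9: --**
***-
*---
*-**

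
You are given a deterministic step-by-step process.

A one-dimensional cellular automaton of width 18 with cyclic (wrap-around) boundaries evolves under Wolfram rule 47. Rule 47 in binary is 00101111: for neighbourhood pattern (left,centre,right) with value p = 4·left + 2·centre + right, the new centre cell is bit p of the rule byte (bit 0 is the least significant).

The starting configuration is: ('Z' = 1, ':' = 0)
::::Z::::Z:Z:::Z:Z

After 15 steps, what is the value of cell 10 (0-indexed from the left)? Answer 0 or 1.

t=0: ::::Z::::Z:Z:::Z:Z
t=1: :ZZZZ:ZZZZZZ:ZZZZZ
t=2: ZZ:::ZZ:::::ZZ::::
t=3: Z::ZZZ::ZZZZZ::ZZZ
t=4: ::ZZ:::ZZ:::::ZZ::
t=5: ZZZ::ZZZ::ZZZZZ::Z
t=6: ::::ZZ:::ZZ:::::ZZ
t=7: :ZZZZ::ZZZ::ZZZZZ:
t=8: ZZ::::ZZ:::ZZ:::::
t=9: Z::ZZZZ::ZZZ::ZZZZ
t=10: ::ZZ::::ZZ:::ZZ:::
t=11: ZZZ::ZZZZ::ZZZ::ZZ
t=12: ::::ZZ::::ZZ:::ZZ:
t=13: ZZZZZ::ZZZZ::ZZZ::
t=14: Z:::::ZZ::::ZZ:::Z
t=15: ::ZZZZZ::ZZZZ::ZZZ

1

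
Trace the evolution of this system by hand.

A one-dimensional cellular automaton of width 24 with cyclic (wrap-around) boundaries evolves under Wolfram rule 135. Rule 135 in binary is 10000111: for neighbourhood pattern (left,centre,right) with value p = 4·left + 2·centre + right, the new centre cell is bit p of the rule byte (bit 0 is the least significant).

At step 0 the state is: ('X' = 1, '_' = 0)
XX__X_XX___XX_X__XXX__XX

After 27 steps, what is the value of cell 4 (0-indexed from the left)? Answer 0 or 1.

step 0: XX__X_XX___XX_X__XXX__XX
step 1: X__XX____XX___X_X_X__X_X
step 2: __X___XXX___XXX_X_X_XX__
step 3: XXX_XX_X__XX_X__X_X____X
step 4: XX_____X_X___X_XX_X_XXX_
step 5: ___XXXXX_X_XXX____X__X__
step 6: XXX_XXX__X__X__XXXX_XX_X
step 7: XX___X__XX_XX_X_XX______
step 8: ___XXX_X______X____XXXXX
step 9: _XX_X__X_XXXXXX_XXX_XXX_
step 10: X___X_XX__XXXX___X___X__
step 11: X_XXX____X_XX__XXX_XXX_X
step 12: ___X__XXXX____X_X___X___
step 13: XXXX_X_XX__XXXX_X_XXX_XX
step 14: XXX__X____X_XX__X__X___X
step 15: XX__XX_XXXX____XX_XX_XX_
step 16: ___X____XX__XXX_________
step 17: XXXX_XXX___X_X__XXXXXXXX
step 18: XXX___X__XXX_X_X_XXXXXXX
step 19: XX__XXX_X_X__X_X__XXXXXX
step 20: X__X_X__X_X_XX_X_X_XXXXX
step 21: __XX_X_XX_X____X_X__XXXX
step 22: _X___X____X_XXXX_X_X_XX_
step 23: XX_XXX_XXXX__XX__X_X____
step 24: ____X___XX__X___XX_X_XXX
step 25: _XXXX_XX___XX_XX___X__X_
step 26: X_XX_____XX______XXX_XX_
step 27: X____XXXX___XXXXX_X_____

0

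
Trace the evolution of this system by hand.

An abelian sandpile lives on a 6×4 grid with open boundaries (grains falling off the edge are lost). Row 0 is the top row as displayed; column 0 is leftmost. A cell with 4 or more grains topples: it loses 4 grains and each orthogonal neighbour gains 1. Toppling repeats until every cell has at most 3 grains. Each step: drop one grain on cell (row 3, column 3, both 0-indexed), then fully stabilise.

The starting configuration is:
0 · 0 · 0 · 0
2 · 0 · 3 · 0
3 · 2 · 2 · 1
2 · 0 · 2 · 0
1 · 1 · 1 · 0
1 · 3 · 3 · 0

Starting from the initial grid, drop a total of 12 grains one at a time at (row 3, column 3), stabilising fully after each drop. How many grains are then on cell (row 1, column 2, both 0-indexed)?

k=0  0 · 0 · 0 · 0
2 · 0 · 3 · 0
3 · 2 · 2 · 1
2 · 0 · 2 · 0
1 · 1 · 1 · 0
1 · 3 · 3 · 0
k=1  0 · 0 · 0 · 0
2 · 0 · 3 · 0
3 · 2 · 2 · 1
2 · 0 · 2 · 1
1 · 1 · 1 · 0
1 · 3 · 3 · 0
k=2  0 · 0 · 0 · 0
2 · 0 · 3 · 0
3 · 2 · 2 · 1
2 · 0 · 2 · 2
1 · 1 · 1 · 0
1 · 3 · 3 · 0
k=3  0 · 0 · 0 · 0
2 · 0 · 3 · 0
3 · 2 · 2 · 1
2 · 0 · 2 · 3
1 · 1 · 1 · 0
1 · 3 · 3 · 0
k=4  0 · 0 · 0 · 0
2 · 0 · 3 · 0
3 · 2 · 2 · 2
2 · 0 · 3 · 0
1 · 1 · 1 · 1
1 · 3 · 3 · 0
k=5  0 · 0 · 0 · 0
2 · 0 · 3 · 0
3 · 2 · 2 · 2
2 · 0 · 3 · 1
1 · 1 · 1 · 1
1 · 3 · 3 · 0
k=6  0 · 0 · 0 · 0
2 · 0 · 3 · 0
3 · 2 · 2 · 2
2 · 0 · 3 · 2
1 · 1 · 1 · 1
1 · 3 · 3 · 0
k=7  0 · 0 · 0 · 0
2 · 0 · 3 · 0
3 · 2 · 2 · 2
2 · 0 · 3 · 3
1 · 1 · 1 · 1
1 · 3 · 3 · 0
k=8  0 · 0 · 0 · 0
2 · 0 · 3 · 0
3 · 2 · 3 · 3
2 · 1 · 0 · 1
1 · 1 · 2 · 2
1 · 3 · 3 · 0
k=9  0 · 0 · 0 · 0
2 · 0 · 3 · 0
3 · 2 · 3 · 3
2 · 1 · 0 · 2
1 · 1 · 2 · 2
1 · 3 · 3 · 0
k=10  0 · 0 · 0 · 0
2 · 0 · 3 · 0
3 · 2 · 3 · 3
2 · 1 · 0 · 3
1 · 1 · 2 · 2
1 · 3 · 3 · 0
k=11  0 · 0 · 1 · 0
2 · 1 · 0 · 2
3 · 3 · 1 · 1
2 · 1 · 2 · 1
1 · 1 · 2 · 3
1 · 3 · 3 · 0
k=12  0 · 0 · 1 · 0
2 · 1 · 0 · 2
3 · 3 · 1 · 1
2 · 1 · 2 · 2
1 · 1 · 2 · 3
1 · 3 · 3 · 0

0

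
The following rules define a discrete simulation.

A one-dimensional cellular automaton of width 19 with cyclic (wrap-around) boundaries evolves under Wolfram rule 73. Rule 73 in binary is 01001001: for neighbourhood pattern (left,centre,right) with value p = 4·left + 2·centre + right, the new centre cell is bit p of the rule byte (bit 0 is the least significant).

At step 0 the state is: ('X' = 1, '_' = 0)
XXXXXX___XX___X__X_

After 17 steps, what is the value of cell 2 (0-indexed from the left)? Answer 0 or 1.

1

gen 0: XXXXXX___XX___X__X_
gen 1: X____X_X_XX_X______
gen 2: __XX_____XX___XXXX_
gen 3: X_XX_XXX_XX_X_X__X_
gen 4: __XX_X_X_XX________
gen 5: X_XX_____XX_XXXXXXX
gen 6: X_XX_XXX_XX_X______
gen 7: __XX_X_X_XX___XXXX_
gen 8: X_XX_____XX_X_X__X_
gen 9: __XX_XXX_XX________
gen 10: X_XX_X_X_XX_XXXXXXX
gen 11: X_XX_____XX_X______
gen 12: __XX_XXX_XX___XXXX_
gen 13: X_XX_X_X_XX_X_X__X_
gen 14: __XX_____XX________
gen 15: X_XX_XXX_XX_XXXXXXX
gen 16: X_XX_X_X_XX_X______
gen 17: __XX_____XX___XXXX_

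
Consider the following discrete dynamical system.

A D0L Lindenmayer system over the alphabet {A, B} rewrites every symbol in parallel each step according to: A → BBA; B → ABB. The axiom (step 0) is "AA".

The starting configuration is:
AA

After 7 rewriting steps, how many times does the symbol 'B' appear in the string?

2916

t=0: AA
t=1: BBABBA
t=2: ABBABBBBAABBABBBBA
t=3: BBAABBABBBBAABBABBABBABBBBABBAABBABBBBAABBABBABBABBBBA
t=4: ABBABBBBABBAABBABBBBAABBABBABBABBBBABBAABBABBBBAABBABBBBAA…BABBABBABBBBABBAABBABBBBAABBABBBBAABBABBBBAABBABBABBABBBBA  (len 162)
t=5: BBAABBABBBBAABBABBABBABBBBAABBABBBBABBAABBABBBBAABBABBABBA…BABBABBABBBBABBAABBABBBBAABBABBBBAABBABBBBAABBABBABBABBBBA  (len 486)
t=6: ABBABBBBABBAABBABBBBAABBABBABBABBBBABBAABBABBBBAABBABBBBAA…BABBABBABBBBABBAABBABBBBAABBABBBBAABBABBBBAABBABBABBABBBBA  (len 1458)
t=7: BBAABBABBBBAABBABBABBABBBBAABBABBBBABBAABBABBBBAABBABBABBA…BABBABBABBBBABBAABBABBBBAABBABBBBAABBABBBBAABBABBABBABBBBA  (len 4374)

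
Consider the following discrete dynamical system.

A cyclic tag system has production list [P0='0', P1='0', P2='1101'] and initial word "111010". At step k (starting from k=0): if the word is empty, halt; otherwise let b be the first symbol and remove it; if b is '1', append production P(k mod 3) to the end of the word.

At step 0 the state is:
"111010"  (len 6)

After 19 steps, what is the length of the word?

gen 0: "111010"  (len 6)
gen 1: "110100"  (len 6)
gen 2: "101000"  (len 6)
gen 3: "010001101"  (len 9)
gen 4: "10001101"  (len 8)
gen 5: "00011010"  (len 8)
gen 6: "0011010"  (len 7)
gen 7: "011010"  (len 6)
gen 8: "11010"  (len 5)
gen 9: "10101101"  (len 8)
gen 10: "01011010"  (len 8)
gen 11: "1011010"  (len 7)
gen 12: "0110101101"  (len 10)
gen 13: "110101101"  (len 9)
gen 14: "101011010"  (len 9)
gen 15: "010110101101"  (len 12)
gen 16: "10110101101"  (len 11)
gen 17: "01101011010"  (len 11)
gen 18: "1101011010"  (len 10)
gen 19: "1010110100"  (len 10)

10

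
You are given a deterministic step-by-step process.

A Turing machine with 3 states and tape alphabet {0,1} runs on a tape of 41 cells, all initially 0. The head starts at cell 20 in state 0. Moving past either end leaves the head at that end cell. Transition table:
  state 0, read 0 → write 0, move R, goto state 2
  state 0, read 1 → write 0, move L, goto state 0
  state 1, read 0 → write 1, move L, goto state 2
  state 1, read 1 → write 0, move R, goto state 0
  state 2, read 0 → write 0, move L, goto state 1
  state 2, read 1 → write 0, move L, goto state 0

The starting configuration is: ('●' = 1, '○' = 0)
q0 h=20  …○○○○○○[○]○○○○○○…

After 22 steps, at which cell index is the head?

0

step 0: q0 h=20  …○○○○○○[○]○○○○○○…
step 1: q2 h=21  …○○○○○○[○]○○○○○○…
step 2: q1 h=20  …○○○○○○[○]○○○○○○…
step 3: q2 h=19  …○○○○○○[○]●○○○○○…
step 4: q1 h=18  …○○○○○○[○]○●○○○○…
step 5: q2 h=17  …○○○○○○[○]●○●○○○…
step 6: q1 h=16  …○○○○○○[○]○●○●○○…
step 7: q2 h=15  …○○○○○○[○]●○●○●○…
step 8: q1 h=14  …○○○○○○[○]○●○●○●…
step 9: q2 h=13  …○○○○○○[○]●○●○●○…
step 10: q1 h=12  …○○○○○○[○]○●○●○●…
step 11: q2 h=11  …○○○○○○[○]●○●○●○…
step 12: q1 h=10  …○○○○○○[○]○●○●○●…
step 13: q2 h= 9  …○○○○○○[○]●○●○●○…
step 14: q1 h= 8  …○○○○○○[○]○●○●○●…
step 15: q2 h= 7  …○○○○○○[○]●○●○●○…
step 16: q1 h= 6  |○○○○○○[○]○●○●○●…
step 17: q2 h= 5  |○○○○○[○]●○●○●○…
step 18: q1 h= 4  |○○○○[○]○●○●○●…
step 19: q2 h= 3  |○○○[○]●○●○●○…
step 20: q1 h= 2  |○○[○]○●○●○●…
step 21: q2 h= 1  |○[○]●○●○●○…
step 22: q1 h= 0  |[○]○●○●○●…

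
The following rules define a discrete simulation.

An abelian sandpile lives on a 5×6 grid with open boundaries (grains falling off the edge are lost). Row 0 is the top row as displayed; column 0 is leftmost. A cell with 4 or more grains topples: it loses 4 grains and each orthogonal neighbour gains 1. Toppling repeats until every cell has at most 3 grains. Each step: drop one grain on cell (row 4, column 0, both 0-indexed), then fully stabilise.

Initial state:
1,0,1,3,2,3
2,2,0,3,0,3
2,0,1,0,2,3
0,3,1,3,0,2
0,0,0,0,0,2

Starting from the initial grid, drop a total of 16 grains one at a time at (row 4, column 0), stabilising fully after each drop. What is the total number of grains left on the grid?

45

step 0: 1,0,1,3,2,3
2,2,0,3,0,3
2,0,1,0,2,3
0,3,1,3,0,2
0,0,0,0,0,2
step 1: 1,0,1,3,2,3
2,2,0,3,0,3
2,0,1,0,2,3
0,3,1,3,0,2
1,0,0,0,0,2
step 2: 1,0,1,3,2,3
2,2,0,3,0,3
2,0,1,0,2,3
0,3,1,3,0,2
2,0,0,0,0,2
step 3: 1,0,1,3,2,3
2,2,0,3,0,3
2,0,1,0,2,3
0,3,1,3,0,2
3,0,0,0,0,2
step 4: 1,0,1,3,2,3
2,2,0,3,0,3
2,0,1,0,2,3
1,3,1,3,0,2
0,1,0,0,0,2
step 5: 1,0,1,3,2,3
2,2,0,3,0,3
2,0,1,0,2,3
1,3,1,3,0,2
1,1,0,0,0,2
step 6: 1,0,1,3,2,3
2,2,0,3,0,3
2,0,1,0,2,3
1,3,1,3,0,2
2,1,0,0,0,2
step 7: 1,0,1,3,2,3
2,2,0,3,0,3
2,0,1,0,2,3
1,3,1,3,0,2
3,1,0,0,0,2
step 8: 1,0,1,3,2,3
2,2,0,3,0,3
2,0,1,0,2,3
2,3,1,3,0,2
0,2,0,0,0,2
step 9: 1,0,1,3,2,3
2,2,0,3,0,3
2,0,1,0,2,3
2,3,1,3,0,2
1,2,0,0,0,2
step 10: 1,0,1,3,2,3
2,2,0,3,0,3
2,0,1,0,2,3
2,3,1,3,0,2
2,2,0,0,0,2
step 11: 1,0,1,3,2,3
2,2,0,3,0,3
2,0,1,0,2,3
2,3,1,3,0,2
3,2,0,0,0,2
step 12: 1,0,1,3,2,3
2,2,0,3,0,3
2,0,1,0,2,3
3,3,1,3,0,2
0,3,0,0,0,2
step 13: 1,0,1,3,2,3
2,2,0,3,0,3
2,0,1,0,2,3
3,3,1,3,0,2
1,3,0,0,0,2
step 14: 1,0,1,3,2,3
2,2,0,3,0,3
2,0,1,0,2,3
3,3,1,3,0,2
2,3,0,0,0,2
step 15: 1,0,1,3,2,3
2,2,0,3,0,3
2,0,1,0,2,3
3,3,1,3,0,2
3,3,0,0,0,2
step 16: 1,0,1,3,2,3
2,2,0,3,0,3
3,1,1,0,2,3
1,1,2,3,0,2
2,1,1,0,0,2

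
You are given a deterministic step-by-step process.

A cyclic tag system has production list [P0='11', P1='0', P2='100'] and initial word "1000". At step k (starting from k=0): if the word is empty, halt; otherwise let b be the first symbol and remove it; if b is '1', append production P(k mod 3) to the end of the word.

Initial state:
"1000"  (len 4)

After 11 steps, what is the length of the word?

t=0: "1000"  (len 4)
t=1: "00011"  (len 5)
t=2: "0011"  (len 4)
t=3: "011"  (len 3)
t=4: "11"  (len 2)
t=5: "10"  (len 2)
t=6: "0100"  (len 4)
t=7: "100"  (len 3)
t=8: "000"  (len 3)
t=9: "00"  (len 2)
t=10: "0"  (len 1)
t=11: (halted — word empty)

0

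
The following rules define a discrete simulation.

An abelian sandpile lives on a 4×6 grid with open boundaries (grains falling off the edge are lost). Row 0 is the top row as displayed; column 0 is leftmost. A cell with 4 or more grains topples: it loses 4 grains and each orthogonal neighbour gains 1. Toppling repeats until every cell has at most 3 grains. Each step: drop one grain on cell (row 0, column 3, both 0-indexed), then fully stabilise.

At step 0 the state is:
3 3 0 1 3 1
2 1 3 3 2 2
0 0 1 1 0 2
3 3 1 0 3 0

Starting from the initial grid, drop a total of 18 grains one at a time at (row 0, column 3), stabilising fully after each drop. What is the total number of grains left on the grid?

0) 3 3 0 1 3 1
2 1 3 3 2 2
0 0 1 1 0 2
3 3 1 0 3 0
1) 3 3 0 2 3 1
2 1 3 3 2 2
0 0 1 1 0 2
3 3 1 0 3 0
2) 3 3 0 3 3 1
2 1 3 3 2 2
0 0 1 1 0 2
3 3 1 0 3 0
3) 3 3 2 2 1 2
2 2 0 2 0 3
0 0 2 2 1 2
3 3 1 0 3 0
4) 3 3 2 3 1 2
2 2 0 2 0 3
0 0 2 2 1 2
3 3 1 0 3 0
5) 3 3 3 0 2 2
2 2 0 3 0 3
0 0 2 2 1 2
3 3 1 0 3 0
6) 3 3 3 1 2 2
2 2 0 3 0 3
0 0 2 2 1 2
3 3 1 0 3 0
7) 3 3 3 2 2 2
2 2 0 3 0 3
0 0 2 2 1 2
3 3 1 0 3 0
8) 3 3 3 3 2 2
2 2 0 3 0 3
0 0 2 2 1 2
3 3 1 0 3 0
9) 0 1 1 2 3 2
3 3 2 0 1 3
0 0 2 3 1 2
3 3 1 0 3 0
10) 0 1 1 3 3 2
3 3 2 0 1 3
0 0 2 3 1 2
3 3 1 0 3 0
11) 0 1 2 1 0 3
3 3 2 1 2 3
0 0 2 3 1 2
3 3 1 0 3 0
12) 0 1 2 2 0 3
3 3 2 1 2 3
0 0 2 3 1 2
3 3 1 0 3 0
13) 0 1 2 3 0 3
3 3 2 1 2 3
0 0 2 3 1 2
3 3 1 0 3 0
14) 0 1 3 0 1 3
3 3 2 2 2 3
0 0 2 3 1 2
3 3 1 0 3 0
15) 0 1 3 1 1 3
3 3 2 2 2 3
0 0 2 3 1 2
3 3 1 0 3 0
16) 0 1 3 2 1 3
3 3 2 2 2 3
0 0 2 3 1 2
3 3 1 0 3 0
17) 0 1 3 3 1 3
3 3 2 2 2 3
0 0 2 3 1 2
3 3 1 0 3 0
18) 0 2 0 1 2 3
3 3 3 3 2 3
0 0 2 3 1 2
3 3 1 0 3 0

43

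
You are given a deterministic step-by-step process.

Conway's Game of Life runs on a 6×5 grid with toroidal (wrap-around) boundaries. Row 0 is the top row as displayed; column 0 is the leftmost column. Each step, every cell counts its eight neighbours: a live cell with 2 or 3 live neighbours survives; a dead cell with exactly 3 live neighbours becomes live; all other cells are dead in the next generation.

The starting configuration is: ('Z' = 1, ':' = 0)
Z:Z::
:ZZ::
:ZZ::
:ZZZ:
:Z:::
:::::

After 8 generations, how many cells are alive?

0) Z:Z::
:ZZ::
:ZZ::
:ZZZ:
:Z:::
:::::
1) ::Z::
Z::Z:
Z::::
Z::Z:
:Z:::
:Z:::
2) :ZZ::
:Z::Z
ZZ:::
ZZ::Z
ZZZ::
:ZZ::
3) :::Z:
:::::
::Z::
::::Z
:::ZZ
:::Z:
4) :::::
:::::
:::::
::::Z
:::ZZ
::ZZ:
5) :::::
:::::
:::::
:::ZZ
::Z:Z
::ZZZ
6) :::Z:
:::::
:::::
:::ZZ
Z:Z::
::Z:Z
7) :::Z:
:::::
:::::
:::ZZ
ZZZ::
:ZZ:Z
8) ::ZZ:
:::::
:::::
ZZZZZ
:::::
::::Z

8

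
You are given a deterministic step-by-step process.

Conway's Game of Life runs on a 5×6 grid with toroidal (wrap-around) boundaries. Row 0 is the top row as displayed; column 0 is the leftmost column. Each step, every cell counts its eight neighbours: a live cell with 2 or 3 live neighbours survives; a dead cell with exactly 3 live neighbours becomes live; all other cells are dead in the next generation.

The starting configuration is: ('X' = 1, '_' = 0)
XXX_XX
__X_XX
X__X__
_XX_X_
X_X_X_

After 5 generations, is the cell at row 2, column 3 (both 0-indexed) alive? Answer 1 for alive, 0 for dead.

gen 0: XXX_XX
__X_XX
X__X__
_XX_X_
X_X_X_
gen 1: __X___
__X___
X_____
X_X_X_
____X_
gen 2: ___X__
_X____
___X_X
_X_X__
_X___X
gen 3: X_X___
__X_X_
X___X_
______
X___X_
gen 4: ______
______
___X_X
______
_X___X
gen 5: ______
______
______
X___X_
______

0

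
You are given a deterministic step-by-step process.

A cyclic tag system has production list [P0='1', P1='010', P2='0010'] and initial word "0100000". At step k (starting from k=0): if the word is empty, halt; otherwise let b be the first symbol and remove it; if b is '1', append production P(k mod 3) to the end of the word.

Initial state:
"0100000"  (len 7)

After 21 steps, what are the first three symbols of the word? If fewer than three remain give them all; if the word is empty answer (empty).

0) "0100000"  (len 7)
1) "100000"  (len 6)
2) "00000010"  (len 8)
3) "0000010"  (len 7)
4) "000010"  (len 6)
5) "00010"  (len 5)
6) "0010"  (len 4)
7) "010"  (len 3)
8) "10"  (len 2)
9) "00010"  (len 5)
10) "0010"  (len 4)
11) "010"  (len 3)
12) "10"  (len 2)
13) "01"  (len 2)
14) "1"  (len 1)
15) "0010"  (len 4)
16) "010"  (len 3)
17) "10"  (len 2)
18) "00010"  (len 5)
19) "0010"  (len 4)
20) "010"  (len 3)
21) "10"  (len 2)

10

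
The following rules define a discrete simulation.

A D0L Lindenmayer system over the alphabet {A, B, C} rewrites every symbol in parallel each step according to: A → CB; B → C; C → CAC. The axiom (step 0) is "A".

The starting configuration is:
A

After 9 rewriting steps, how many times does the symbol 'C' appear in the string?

1933

gen 0: A
gen 1: CB
gen 2: CACC
gen 3: CACCBCACCAC
gen 4: CACCBCACCACCCACCBCACCACCBCAC
gen 5: CACCBCACCACCCACCBCACCACCBCACCACCACCBCACCACCCACCBCACCACCBCACCACCCACCBCAC
gen 6: CACCBCACCACCCACCBCACCACCBCACCACCACCBCACCACCCACCBCACCACCBCA…ACCBCACCACCBCACCACCCACCBCACCACCBCACCACCACCBCACCACCCACCBCAC  (len 181)
gen 7: CACCBCACCACCCACCBCACCACCBCACCACCACCBCACCACCCACCBCACCACCBCA…ACCBCACCACCBCACCACCCACCBCACCACCBCACCACCACCBCACCACCCACCBCAC  (len 461)
gen 8: CACCBCACCACCCACCBCACCACCBCACCACCACCBCACCACCCACCBCACCACCBCA…ACCBCACCACCBCACCACCCACCBCACCACCBCACCACCACCBCACCACCCACCBCAC  (len 1174)
gen 9: CACCBCACCACCCACCBCACCACCBCACCACCACCBCACCACCCACCBCACCACCBCA…ACCBCACCACCBCACCACCCACCBCACCACCBCACCACCACCBCACCACCCACCBCAC  (len 2990)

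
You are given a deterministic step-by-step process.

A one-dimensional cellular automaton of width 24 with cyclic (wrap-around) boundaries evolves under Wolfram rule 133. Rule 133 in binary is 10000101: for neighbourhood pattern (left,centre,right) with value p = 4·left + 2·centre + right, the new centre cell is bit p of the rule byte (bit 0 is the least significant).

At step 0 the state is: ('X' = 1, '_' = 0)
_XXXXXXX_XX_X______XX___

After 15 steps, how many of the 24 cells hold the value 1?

8

t=0: _XXXXXXX_XX_X______XX___
t=1: __XXXXX_____X_XXXX____XX
t=2: ___XXX__XXX_X__XX__XX___
t=3: XX__X____X__X_________XX
t=4: X___X_XX_X__X_XXXXXXX__X
t=5: __X_X____X__X__XXXXX____
t=6: X_X_X_XX_X__X___XXX__XXX
t=7: __X_X____X__X_X__X____XX
t=8: __X_X_XX_X__X_X__X_XX___
t=9: X_X_X____X__X_X__X____XX
t=10: __X_X_XX_X__X_X__X_XX__X
t=11: __X_X____X__X_X__X_____X
t=12: __X_X_XX_X__X_X__X_XXX_X
t=13: __X_X____X__X_X__X__X__X
t=14: __X_X_XX_X__X_X__X__X__X
t=15: __X_X____X__X_X__X__X__X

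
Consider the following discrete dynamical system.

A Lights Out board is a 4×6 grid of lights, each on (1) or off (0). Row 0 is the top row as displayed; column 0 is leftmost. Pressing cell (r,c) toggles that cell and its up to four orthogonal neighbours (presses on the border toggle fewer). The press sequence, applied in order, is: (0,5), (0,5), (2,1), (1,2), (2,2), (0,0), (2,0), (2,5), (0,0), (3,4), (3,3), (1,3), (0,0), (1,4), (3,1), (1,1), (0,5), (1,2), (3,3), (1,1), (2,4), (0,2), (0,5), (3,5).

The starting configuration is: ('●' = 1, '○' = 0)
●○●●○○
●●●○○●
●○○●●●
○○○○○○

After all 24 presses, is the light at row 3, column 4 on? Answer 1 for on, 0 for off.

gen 0: ●○●●○○
●●●○○●
●○○●●●
○○○○○○
gen 1: ●○●●●●
●●●○○○
●○○●●●
○○○○○○
gen 2: ●○●●○○
●●●○○●
●○○●●●
○○○○○○
gen 3: ●○●●○○
●○●○○●
○●●●●●
○●○○○○
gen 4: ●○○●○○
●●○●○●
○●○●●●
○●○○○○
gen 5: ●○○●○○
●●●●○●
○○●○●●
○●●○○○
gen 6: ○●○●○○
○●●●○●
○○●○●●
○●●○○○
gen 7: ○●○●○○
●●●●○●
●●●○●●
●●●○○○
gen 8: ○●○●○○
●●●●○○
●●●○○○
●●●○○●
gen 9: ●○○●○○
○●●●○○
●●●○○○
●●●○○●
gen 10: ●○○●○○
○●●●○○
●●●○●○
●●●●●○
gen 11: ●○○●○○
○●●●○○
●●●●●○
●●○○○○
gen 12: ●○○○○○
○●○○●○
●●●○●○
●●○○○○
gen 13: ○●○○○○
●●○○●○
●●●○●○
●●○○○○
gen 14: ○●○○●○
●●○●○●
●●●○○○
●●○○○○
gen 15: ○●○○●○
●●○●○●
●○●○○○
○○●○○○
gen 16: ○○○○●○
○○●●○●
●●●○○○
○○●○○○
gen 17: ○○○○○●
○○●●○○
●●●○○○
○○●○○○
gen 18: ○○●○○●
○●○○○○
●●○○○○
○○●○○○
gen 19: ○○●○○●
○●○○○○
●●○●○○
○○○●●○
gen 20: ○●●○○●
●○●○○○
●○○●○○
○○○●●○
gen 21: ○●●○○●
●○●○●○
●○○○●●
○○○●○○
gen 22: ○○○●○●
●○○○●○
●○○○●●
○○○●○○
gen 23: ○○○●●○
●○○○●●
●○○○●●
○○○●○○
gen 24: ○○○●●○
●○○○●●
●○○○●○
○○○●●●

1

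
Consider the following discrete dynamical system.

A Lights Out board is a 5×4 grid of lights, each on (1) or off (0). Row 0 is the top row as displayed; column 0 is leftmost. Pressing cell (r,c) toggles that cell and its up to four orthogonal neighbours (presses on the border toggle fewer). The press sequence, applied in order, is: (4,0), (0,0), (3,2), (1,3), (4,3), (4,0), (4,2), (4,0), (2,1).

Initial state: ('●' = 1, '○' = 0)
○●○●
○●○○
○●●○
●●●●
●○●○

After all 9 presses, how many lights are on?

t=0: ○●○●
○●○○
○●●○
●●●●
●○●○
t=1: ○●○●
○●○○
○●●○
○●●●
○●●○
t=2: ●○○●
●●○○
○●●○
○●●●
○●●○
t=3: ●○○●
●●○○
○●○○
○○○○
○●○○
t=4: ●○○○
●●●●
○●○●
○○○○
○●○○
t=5: ●○○○
●●●●
○●○●
○○○●
○●●●
t=6: ●○○○
●●●●
○●○●
●○○●
●○●●
t=7: ●○○○
●●●●
○●○●
●○●●
●●○○
t=8: ●○○○
●●●●
○●○●
○○●●
○○○○
t=9: ●○○○
●○●●
●○●●
○●●●
○○○○

10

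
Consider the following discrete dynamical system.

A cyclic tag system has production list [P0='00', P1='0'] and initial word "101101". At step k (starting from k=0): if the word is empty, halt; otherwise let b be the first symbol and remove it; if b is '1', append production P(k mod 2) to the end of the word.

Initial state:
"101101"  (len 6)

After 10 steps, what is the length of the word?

t=0: "101101"  (len 6)
t=1: "0110100"  (len 7)
t=2: "110100"  (len 6)
t=3: "1010000"  (len 7)
t=4: "0100000"  (len 7)
t=5: "100000"  (len 6)
t=6: "000000"  (len 6)
t=7: "00000"  (len 5)
t=8: "0000"  (len 4)
t=9: "000"  (len 3)
t=10: "00"  (len 2)

2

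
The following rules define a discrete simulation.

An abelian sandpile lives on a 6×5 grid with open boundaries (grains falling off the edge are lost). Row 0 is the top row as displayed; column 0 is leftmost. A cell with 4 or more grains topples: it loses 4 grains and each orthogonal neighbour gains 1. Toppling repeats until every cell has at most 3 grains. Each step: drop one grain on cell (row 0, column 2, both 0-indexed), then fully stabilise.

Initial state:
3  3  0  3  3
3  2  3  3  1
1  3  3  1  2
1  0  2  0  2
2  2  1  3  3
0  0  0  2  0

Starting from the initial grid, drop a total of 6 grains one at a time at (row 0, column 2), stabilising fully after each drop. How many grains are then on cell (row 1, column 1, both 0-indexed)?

3

k=0  3  3  0  3  3
3  2  3  3  1
1  3  3  1  2
1  0  2  0  2
2  2  1  3  3
0  0  0  2  0
k=1  3  3  1  3  3
3  2  3  3  1
1  3  3  1  2
1  0  2  0  2
2  2  1  3  3
0  0  0  2  0
k=2  3  3  2  3  3
3  2  3  3  1
1  3  3  1  2
1  0  2  0  2
2  2  1  3  3
0  0  0  2  0
k=3  3  3  3  3  3
3  2  3  3  1
1  3  3  1  2
1  0  2  0  2
2  2  1  3  3
0  0  0  2  0
k=4  1  2  3  2  0
1  2  3  1  3
3  1  1  3  2
1  1  3  0  2
2  2  1  3  3
0  0  0  2  0
k=5  1  3  1  3  0
1  3  0  2  3
3  1  2  3  2
1  1  3  0  2
2  2  1  3  3
0  0  0  2  0
k=6  1  3  2  3  0
1  3  0  2  3
3  1  2  3  2
1  1  3  0  2
2  2  1  3  3
0  0  0  2  0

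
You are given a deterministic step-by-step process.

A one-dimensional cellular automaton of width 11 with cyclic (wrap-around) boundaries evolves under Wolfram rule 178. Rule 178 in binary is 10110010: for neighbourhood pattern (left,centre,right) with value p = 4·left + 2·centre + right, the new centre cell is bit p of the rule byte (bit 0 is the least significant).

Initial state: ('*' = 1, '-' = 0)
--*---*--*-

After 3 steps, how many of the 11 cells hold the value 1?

6

k=0  --*---*--*-
k=1  -*-*-*-**-*
k=2  *-*-*-*--*-
k=3  -*-*-*-**-*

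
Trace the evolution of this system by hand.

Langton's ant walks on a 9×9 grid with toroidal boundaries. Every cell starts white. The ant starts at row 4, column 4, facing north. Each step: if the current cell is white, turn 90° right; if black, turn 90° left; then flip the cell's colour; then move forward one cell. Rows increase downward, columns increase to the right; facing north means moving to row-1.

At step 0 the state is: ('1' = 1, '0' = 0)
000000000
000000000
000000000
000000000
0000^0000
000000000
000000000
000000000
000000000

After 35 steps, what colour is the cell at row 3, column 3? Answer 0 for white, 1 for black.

t=0: 000000000
000000000
000000000
000000000
0000^0000
000000000
000000000
000000000
000000000
t=1: 000000000
000000000
000000000
000000000
00001>000
000000000
000000000
000000000
000000000
t=2: 000000000
000000000
000000000
000000000
000011000
00000v000
000000000
000000000
000000000
t=3: 000000000
000000000
000000000
000000000
000011000
0000<1000
000000000
000000000
000000000
t=4: 000000000
000000000
000000000
000000000
0000^1000
000011000
000000000
000000000
000000000
t=5: 000000000
000000000
000000000
000000000
000<01000
000011000
000000000
000000000
000000000
t=6: 000000000
000000000
000000000
000^00000
000101000
000011000
000000000
000000000
000000000
t=7: 000000000
000000000
000000000
0001>0000
000101000
000011000
000000000
000000000
000000000
t=8: 000000000
000000000
000000000
000110000
0001v1000
000011000
000000000
000000000
000000000
t=9: 000000000
000000000
000000000
000110000
000<11000
000011000
000000000
000000000
000000000
t=10: 000000000
000000000
000000000
000110000
000011000
000v11000
000000000
000000000
000000000
t=11: 000000000
000000000
000000000
000110000
000011000
00<111000
000000000
000000000
000000000
t=12: 000000000
000000000
000000000
000110000
00^011000
001111000
000000000
000000000
000000000
t=13: 000000000
000000000
000000000
000110000
001>11000
001111000
000000000
000000000
000000000
t=14: 000000000
000000000
000000000
000110000
001111000
001v11000
000000000
000000000
000000000
t=15: 000000000
000000000
000000000
000110000
001111000
0010>1000
000000000
000000000
000000000
t=16: 000000000
000000000
000000000
000110000
0011^1000
001001000
000000000
000000000
000000000
t=17: 000000000
000000000
000000000
000110000
001<01000
001001000
000000000
000000000
000000000
t=18: 000000000
000000000
000000000
000110000
001001000
001v01000
000000000
000000000
000000000
t=19: 000000000
000000000
000000000
000110000
001001000
00<101000
000000000
000000000
000000000
t=20: 000000000
000000000
000000000
000110000
001001000
000101000
00v000000
000000000
000000000
t=21: 000000000
000000000
000000000
000110000
001001000
000101000
0<1000000
000000000
000000000
t=22: 000000000
000000000
000000000
000110000
001001000
0^0101000
011000000
000000000
000000000
t=23: 000000000
000000000
000000000
000110000
001001000
01>101000
011000000
000000000
000000000
t=24: 000000000
000000000
000000000
000110000
001001000
011101000
01v000000
000000000
000000000
t=25: 000000000
000000000
000000000
000110000
001001000
011101000
010>00000
000000000
000000000
t=26: 000000000
000000000
000000000
000110000
001001000
011101000
010100000
000v00000
000000000
t=27: 000000000
000000000
000000000
000110000
001001000
011101000
010100000
00<100000
000000000
t=28: 000000000
000000000
000000000
000110000
001001000
011101000
01^100000
001100000
000000000
t=29: 000000000
000000000
000000000
000110000
001001000
011101000
011>00000
001100000
000000000
t=30: 000000000
000000000
000000000
000110000
001001000
011^01000
011000000
001100000
000000000
t=31: 000000000
000000000
000000000
000110000
001001000
01<001000
011000000
001100000
000000000
t=32: 000000000
000000000
000000000
000110000
001001000
010001000
01v000000
001100000
000000000
t=33: 000000000
000000000
000000000
000110000
001001000
010001000
010>00000
001100000
000000000
t=34: 000000000
000000000
000000000
000110000
001001000
010001000
010100000
001v00000
000000000
t=35: 000000000
000000000
000000000
000110000
001001000
010001000
010100000
0010>0000
000000000

1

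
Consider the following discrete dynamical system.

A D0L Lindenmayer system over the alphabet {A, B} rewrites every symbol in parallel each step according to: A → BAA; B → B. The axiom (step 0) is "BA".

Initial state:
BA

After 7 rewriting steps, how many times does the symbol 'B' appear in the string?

t=0: BA
t=1: BBAA
t=2: BBBAABAA
t=3: BBBBAABAABBAABAA
t=4: BBBBBAABAABBAABAABBBAABAABBAABAA
t=5: BBBBBBAABAABBAABAABBBAABAABBAABAABBBBAABAABBAABAABBBAABAABBAABAA
t=6: BBBBBBBAABAABBAABAABBBAABAABBAABAABBBBAABAABBAABAABBBAABAA…AABAABBAABAABBBAABAABBAABAABBBBAABAABBAABAABBBAABAABBAABAA  (len 128)
t=7: BBBBBBBBAABAABBAABAABBBAABAABBAABAABBBBAABAABBAABAABBBAABA…AABAABBAABAABBBAABAABBAABAABBBBAABAABBAABAABBBAABAABBAABAA  (len 256)

128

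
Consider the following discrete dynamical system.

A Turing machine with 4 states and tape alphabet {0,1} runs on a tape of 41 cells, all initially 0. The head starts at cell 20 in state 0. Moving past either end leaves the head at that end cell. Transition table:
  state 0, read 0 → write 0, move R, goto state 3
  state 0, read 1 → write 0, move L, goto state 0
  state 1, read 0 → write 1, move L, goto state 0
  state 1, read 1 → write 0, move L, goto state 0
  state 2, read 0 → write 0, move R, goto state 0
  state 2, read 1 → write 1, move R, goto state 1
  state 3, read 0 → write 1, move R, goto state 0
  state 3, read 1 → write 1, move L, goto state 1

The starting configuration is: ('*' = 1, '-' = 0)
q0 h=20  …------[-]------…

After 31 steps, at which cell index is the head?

gen 0: q0 h=20  …------[-]------…
gen 1: q3 h=21  …------[-]------…
gen 2: q0 h=22  …-----*[-]------…
gen 3: q3 h=23  …----*-[-]------…
gen 4: q0 h=24  …---*-*[-]------…
gen 5: q3 h=25  …--*-*-[-]------…
gen 6: q0 h=26  …-*-*-*[-]------…
gen 7: q3 h=27  …*-*-*-[-]------…
gen 8: q0 h=28  …-*-*-*[-]------…
gen 9: q3 h=29  …*-*-*-[-]------…
gen 10: q0 h=30  …-*-*-*[-]------…
gen 11: q3 h=31  …*-*-*-[-]------…
gen 12: q0 h=32  …-*-*-*[-]------…
gen 13: q3 h=33  …*-*-*-[-]------…
gen 14: q0 h=34  …-*-*-*[-]------|
gen 15: q3 h=35  …*-*-*-[-]-----|
gen 16: q0 h=36  …-*-*-*[-]----|
gen 17: q3 h=37  …*-*-*-[-]---|
gen 18: q0 h=38  …-*-*-*[-]--|
gen 19: q3 h=39  …*-*-*-[-]-|
gen 20: q0 h=40  …-*-*-*[-]|
gen 21: q3 h=40  …-*-*-*[-]|
gen 22: q0 h=40  …-*-*-*[*]|
gen 23: q0 h=39  …*-*-*-[*]-|
gen 24: q0 h=38  …-*-*-*[-]--|
gen 25: q3 h=39  …*-*-*-[-]-|
gen 26: q0 h=40  …-*-*-*[-]|
gen 27: q3 h=40  …-*-*-*[-]|
gen 28: q0 h=40  …-*-*-*[*]|
gen 29: q0 h=39  …*-*-*-[*]-|
gen 30: q0 h=38  …-*-*-*[-]--|
gen 31: q3 h=39  …*-*-*-[-]-|

39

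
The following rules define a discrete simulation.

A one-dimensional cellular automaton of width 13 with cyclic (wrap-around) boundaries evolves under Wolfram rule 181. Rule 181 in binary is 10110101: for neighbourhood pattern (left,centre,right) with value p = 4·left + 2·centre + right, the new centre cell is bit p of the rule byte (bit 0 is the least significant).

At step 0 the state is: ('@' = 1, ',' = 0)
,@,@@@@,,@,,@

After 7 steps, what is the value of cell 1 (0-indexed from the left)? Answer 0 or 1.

[0] ,@,@@@@,,@,,@
[1] @@@,@@,@,@@,@
[2] @@,@,,@@@,,@,
[3] ,,@@@,,@,@,@@
[4] @,,@,@,@@@@,,
[5] @@,@@@@,@@,@,
[6] ,,@,@@,@,,@@@
[7] @,@@,,@@@,,@,

0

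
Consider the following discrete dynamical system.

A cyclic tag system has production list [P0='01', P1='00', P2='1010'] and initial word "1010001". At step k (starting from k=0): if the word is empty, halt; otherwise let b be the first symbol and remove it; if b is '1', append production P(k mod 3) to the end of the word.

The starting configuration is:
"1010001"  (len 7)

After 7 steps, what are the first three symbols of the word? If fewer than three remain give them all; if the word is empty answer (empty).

011

0) "1010001"  (len 7)
1) "01000101"  (len 8)
2) "1000101"  (len 7)
3) "0001011010"  (len 10)
4) "001011010"  (len 9)
5) "01011010"  (len 8)
6) "1011010"  (len 7)
7) "01101001"  (len 8)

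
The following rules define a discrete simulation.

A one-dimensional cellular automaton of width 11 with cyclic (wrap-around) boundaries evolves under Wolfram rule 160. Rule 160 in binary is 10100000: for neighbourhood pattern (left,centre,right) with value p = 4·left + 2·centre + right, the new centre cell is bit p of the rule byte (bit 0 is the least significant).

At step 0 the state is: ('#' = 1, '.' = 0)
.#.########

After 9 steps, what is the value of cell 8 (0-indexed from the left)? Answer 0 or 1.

0

gen 0: .#.########
gen 1: #.#.######.
gen 2: .#.#.####.#
gen 3: #.#.#.##.#.
gen 4: .#.#.#..#.#
gen 5: #.#.#....#.
gen 6: .#.#......#
gen 7: #.#........
gen 8: .#.........
gen 9: ...........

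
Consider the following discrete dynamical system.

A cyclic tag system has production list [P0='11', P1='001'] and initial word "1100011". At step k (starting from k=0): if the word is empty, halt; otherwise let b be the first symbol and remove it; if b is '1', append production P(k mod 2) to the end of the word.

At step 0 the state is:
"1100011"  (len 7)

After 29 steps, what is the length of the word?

18

0) "1100011"  (len 7)
1) "10001111"  (len 8)
2) "0001111001"  (len 10)
3) "001111001"  (len 9)
4) "01111001"  (len 8)
5) "1111001"  (len 7)
6) "111001001"  (len 9)
7) "1100100111"  (len 10)
8) "100100111001"  (len 12)
9) "0010011100111"  (len 13)
10) "010011100111"  (len 12)
11) "10011100111"  (len 11)
12) "0011100111001"  (len 13)
13) "011100111001"  (len 12)
14) "11100111001"  (len 11)
15) "110011100111"  (len 12)
16) "10011100111001"  (len 14)
17) "001110011100111"  (len 15)
18) "01110011100111"  (len 14)
19) "1110011100111"  (len 13)
20) "110011100111001"  (len 15)
21) "1001110011100111"  (len 16)
22) "001110011100111001"  (len 18)
23) "01110011100111001"  (len 17)
24) "1110011100111001"  (len 16)
25) "11001110011100111"  (len 17)
26) "1001110011100111001"  (len 19)
27) "00111001110011100111"  (len 20)
28) "0111001110011100111"  (len 19)
29) "111001110011100111"  (len 18)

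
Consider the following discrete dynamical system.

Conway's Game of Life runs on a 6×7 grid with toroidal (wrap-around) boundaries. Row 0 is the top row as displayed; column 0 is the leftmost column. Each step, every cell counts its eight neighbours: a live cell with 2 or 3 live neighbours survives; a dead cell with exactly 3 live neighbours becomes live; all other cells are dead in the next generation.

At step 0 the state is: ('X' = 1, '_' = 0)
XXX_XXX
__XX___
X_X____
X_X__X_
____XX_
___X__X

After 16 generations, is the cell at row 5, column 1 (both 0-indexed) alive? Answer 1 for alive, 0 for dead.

1

step 0: XXX_XXX
__XX___
X_X____
X_X__X_
____XX_
___X__X
step 1: XX__XXX
____XX_
__X___X
___XXX_
___XXX_
_XXX___
step 2: XX____X
_X_XX__
______X
__X___X
_____X_
_X_____
step 3: _X_____
_XX__XX
X_XX_X_
_____XX
_______
_X____X
step 4: _X___XX
___XXXX
X_XX___
____XXX
X____XX
X______
step 5: _______
_X_X___
X_X____
_X_XX__
X___X__
_X_____
step 6: __X____
_XX____
X___X__
XXXXX__
XXXXX__
_______
step 7: _XX____
_XXX___
X___X__
_____XX
X___X__
_______
step 8: _X_X___
X__X___
XXXXXXX
X___XXX
_____XX
_X_____
step 9: XX_____
_____X_
__X____
__X____
____X__
X_X____
step 10: XX____X
_X_____
_______
___X___
_X_X___
X______
step 11: _X____X
_X_____
_______
__X____
__X____
__X___X
step 12: _XX____
X______
_______
_______
_XXX___
XXX____
step 13: __X____
_X_____
_______
__X____
X__X___
X______
step 14: _X_____
_______
_______
_______
_X_____
_X_____
step 15: _______
_______
_______
_______
_______
XXX____
step 16: _X_____
_______
_______
_______
_X_____
_X_____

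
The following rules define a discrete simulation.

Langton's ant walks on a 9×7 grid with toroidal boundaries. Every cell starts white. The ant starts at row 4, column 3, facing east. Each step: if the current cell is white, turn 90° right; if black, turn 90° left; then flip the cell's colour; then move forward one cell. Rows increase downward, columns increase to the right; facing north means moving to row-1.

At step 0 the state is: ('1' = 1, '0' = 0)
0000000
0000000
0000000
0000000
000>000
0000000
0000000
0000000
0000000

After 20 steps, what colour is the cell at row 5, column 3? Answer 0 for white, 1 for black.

t=0: 0000000
0000000
0000000
0000000
000>000
0000000
0000000
0000000
0000000
t=1: 0000000
0000000
0000000
0000000
0001000
000v000
0000000
0000000
0000000
t=2: 0000000
0000000
0000000
0000000
0001000
00<1000
0000000
0000000
0000000
t=3: 0000000
0000000
0000000
0000000
00^1000
0011000
0000000
0000000
0000000
t=4: 0000000
0000000
0000000
0000000
001>000
0011000
0000000
0000000
0000000
t=5: 0000000
0000000
0000000
000^000
0010000
0011000
0000000
0000000
0000000
t=6: 0000000
0000000
0000000
0001>00
0010000
0011000
0000000
0000000
0000000
t=7: 0000000
0000000
0000000
0001100
0010v00
0011000
0000000
0000000
0000000
t=8: 0000000
0000000
0000000
0001100
001<100
0011000
0000000
0000000
0000000
t=9: 0000000
0000000
0000000
000^100
0011100
0011000
0000000
0000000
0000000
t=10: 0000000
0000000
0000000
00<0100
0011100
0011000
0000000
0000000
0000000
t=11: 0000000
0000000
00^0000
0010100
0011100
0011000
0000000
0000000
0000000
t=12: 0000000
0000000
001>000
0010100
0011100
0011000
0000000
0000000
0000000
t=13: 0000000
0000000
0011000
001v100
0011100
0011000
0000000
0000000
0000000
t=14: 0000000
0000000
0011000
00<1100
0011100
0011000
0000000
0000000
0000000
t=15: 0000000
0000000
0011000
0001100
00v1100
0011000
0000000
0000000
0000000
t=16: 0000000
0000000
0011000
0001100
000>100
0011000
0000000
0000000
0000000
t=17: 0000000
0000000
0011000
000^100
0000100
0011000
0000000
0000000
0000000
t=18: 0000000
0000000
0011000
00<0100
0000100
0011000
0000000
0000000
0000000
t=19: 0000000
0000000
00^1000
0010100
0000100
0011000
0000000
0000000
0000000
t=20: 0000000
0000000
0<01000
0010100
0000100
0011000
0000000
0000000
0000000

1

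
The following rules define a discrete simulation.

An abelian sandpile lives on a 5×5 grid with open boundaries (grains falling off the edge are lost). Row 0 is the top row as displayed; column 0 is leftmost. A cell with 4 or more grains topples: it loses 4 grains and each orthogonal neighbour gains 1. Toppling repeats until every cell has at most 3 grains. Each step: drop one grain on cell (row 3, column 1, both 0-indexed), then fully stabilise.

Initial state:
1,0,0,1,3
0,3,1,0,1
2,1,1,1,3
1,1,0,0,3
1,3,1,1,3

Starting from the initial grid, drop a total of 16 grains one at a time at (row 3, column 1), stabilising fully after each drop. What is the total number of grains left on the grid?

t=0: 1,0,0,1,3
0,3,1,0,1
2,1,1,1,3
1,1,0,0,3
1,3,1,1,3
t=1: 1,0,0,1,3
0,3,1,0,1
2,1,1,1,3
1,2,0,0,3
1,3,1,1,3
t=2: 1,0,0,1,3
0,3,1,0,1
2,1,1,1,3
1,3,0,0,3
1,3,1,1,3
t=3: 1,0,0,1,3
0,3,1,0,1
2,2,1,1,3
2,1,1,0,3
2,0,2,1,3
t=4: 1,0,0,1,3
0,3,1,0,1
2,2,1,1,3
2,2,1,0,3
2,0,2,1,3
t=5: 1,0,0,1,3
0,3,1,0,1
2,2,1,1,3
2,3,1,0,3
2,0,2,1,3
t=6: 1,0,0,1,3
0,3,1,0,1
2,3,1,1,3
3,0,2,0,3
2,1,2,1,3
t=7: 1,0,0,1,3
0,3,1,0,1
2,3,1,1,3
3,1,2,0,3
2,1,2,1,3
t=8: 1,0,0,1,3
0,3,1,0,1
2,3,1,1,3
3,2,2,0,3
2,1,2,1,3
t=9: 1,0,0,1,3
0,3,1,0,1
2,3,1,1,3
3,3,2,0,3
2,1,2,1,3
t=10: 1,1,0,1,3
2,0,2,0,1
0,2,2,1,3
1,2,3,0,3
3,2,2,1,3
t=11: 1,1,0,1,3
2,0,2,0,1
0,2,2,1,3
1,3,3,0,3
3,2,2,1,3
t=12: 1,1,0,1,3
2,0,2,0,1
0,3,3,1,3
2,1,0,1,3
3,3,3,1,3
t=13: 1,1,0,1,3
2,0,2,0,1
0,3,3,1,3
2,2,0,1,3
3,3,3,1,3
t=14: 1,1,0,1,3
2,0,2,0,1
0,3,3,1,3
2,3,0,1,3
3,3,3,1,3
t=15: 1,1,0,1,3
2,1,3,0,1
2,1,0,2,3
0,3,3,1,3
1,2,0,2,3
t=16: 1,1,0,1,3
2,1,3,0,1
2,2,1,2,3
1,1,0,2,3
1,3,1,2,3

40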